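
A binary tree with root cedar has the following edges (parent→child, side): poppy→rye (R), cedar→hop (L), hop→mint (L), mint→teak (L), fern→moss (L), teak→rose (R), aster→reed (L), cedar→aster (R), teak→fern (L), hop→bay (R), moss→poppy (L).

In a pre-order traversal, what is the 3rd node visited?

Pre-order visits the node, then its left subtree, then its right subtree.
Visit cedar.
At cedar: go left to hop.
  Visit hop.
  At hop: go left to mint.
    Visit mint.
    At mint: go left to teak.
      Visit teak.
      At teak: go left to fern.
        Visit fern.
        At fern: go left to moss.
          Visit moss.
          At moss: go left to poppy.
            Visit poppy.
            At poppy: no left child.
            At poppy: go right to rye.
              rye is a leaf — visit rye.
          At moss: no right child.
        At fern: no right child.
      At teak: go right to rose.
        rose is a leaf — visit rose.
    At mint: no right child.
  At hop: go right to bay.
    bay is a leaf — visit bay.
At cedar: go right to aster.
  Visit aster.
  At aster: go left to reed.
    reed is a leaf — visit reed.
  At aster: no right child.
Full pre-order sequence: cedar, hop, mint, teak, fern, moss, poppy, rye, rose, bay, aster, reed.

mint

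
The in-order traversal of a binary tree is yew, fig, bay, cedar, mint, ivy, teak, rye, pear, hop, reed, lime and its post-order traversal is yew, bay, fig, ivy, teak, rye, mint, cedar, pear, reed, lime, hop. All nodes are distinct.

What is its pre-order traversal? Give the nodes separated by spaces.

hop pear cedar fig yew bay mint rye teak ivy lime reed

The last element of post-order is the root; it splits in-order into left and right subtrees.
Root hop: left subtree has 9 nodes {yew, fig, bay, cedar, mint, ivy, teak, rye, pear}, right has 2 {reed, lime}.
  Root pear: left subtree has 8 nodes {yew, fig, bay, cedar, mint, ivy, teak, rye}, right has 0 { }.
    Root cedar: left subtree has 3 nodes {yew, fig, bay}, right has 4 {mint, ivy, teak, rye}.
      Root fig: left subtree has 1 node {yew}, right has 1 {bay}.
      Root mint: left subtree has 0 nodes { }, right has 3 {ivy, teak, rye}.
        Root rye: left subtree has 2 nodes {ivy, teak}, right has 0 { }.
          Root teak: left subtree has 1 node {ivy}, right has 0 { }.
  Root lime: left subtree has 1 node {reed}, right has 0 { }.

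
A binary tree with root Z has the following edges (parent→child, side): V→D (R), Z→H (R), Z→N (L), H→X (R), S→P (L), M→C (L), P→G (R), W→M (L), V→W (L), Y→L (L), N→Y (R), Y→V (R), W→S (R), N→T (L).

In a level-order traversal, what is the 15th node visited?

Level-order visits nodes level by level from the root, left to right within each level.
Level 0: Z
Level 1: N, H
Level 2: T, Y, X
Level 3: L, V
Level 4: W, D
Level 5: M, S
Level 6: C, P
Level 7: G
Full level-order sequence: Z, N, H, T, Y, X, L, V, W, D, M, S, C, P, G.

G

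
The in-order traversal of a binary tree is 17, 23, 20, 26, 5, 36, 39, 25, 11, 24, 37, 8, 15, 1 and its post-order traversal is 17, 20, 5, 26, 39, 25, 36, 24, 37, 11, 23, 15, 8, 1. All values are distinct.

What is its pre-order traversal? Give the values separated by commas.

1, 8, 23, 17, 11, 36, 26, 20, 5, 25, 39, 37, 24, 15

The last element of post-order is the root; it splits in-order into left and right subtrees.
Root 1: left subtree has 13 nodes {17, 23, 20, 26, 5, 36, 39, 25, 11, 24, 37, 8, 15}, right has 0 { }.
  Root 8: left subtree has 11 nodes {17, 23, 20, 26, 5, 36, 39, 25, 11, 24, 37}, right has 1 {15}.
    Root 23: left subtree has 1 node {17}, right has 9 {20, 26, 5, 36, 39, 25, 11, 24, 37}.
      Root 11: left subtree has 6 nodes {20, 26, 5, 36, 39, 25}, right has 2 {24, 37}.
        Root 36: left subtree has 3 nodes {20, 26, 5}, right has 2 {39, 25}.
          Root 26: left subtree has 1 node {20}, right has 1 {5}.
          Root 25: left subtree has 1 node {39}, right has 0 { }.
        Root 37: left subtree has 1 node {24}, right has 0 { }.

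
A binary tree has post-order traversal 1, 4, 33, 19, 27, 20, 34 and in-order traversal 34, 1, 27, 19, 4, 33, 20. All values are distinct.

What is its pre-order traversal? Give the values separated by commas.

34, 20, 27, 1, 19, 33, 4

The last element of post-order is the root; it splits in-order into left and right subtrees.
Root 34: left subtree has 0 nodes { }, right has 6 {1, 27, 19, 4, 33, 20}.
  Root 20: left subtree has 5 nodes {1, 27, 19, 4, 33}, right has 0 { }.
    Root 27: left subtree has 1 node {1}, right has 3 {19, 4, 33}.
      Root 19: left subtree has 0 nodes { }, right has 2 {4, 33}.
        Root 33: left subtree has 1 node {4}, right has 0 { }.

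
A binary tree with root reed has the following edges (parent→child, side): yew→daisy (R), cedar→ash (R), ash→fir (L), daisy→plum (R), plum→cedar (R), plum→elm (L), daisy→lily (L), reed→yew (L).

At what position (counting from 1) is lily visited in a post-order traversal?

1

Post-order visits the left subtree, then the right subtree, then the node.
At reed: go left to yew.
  At yew: no left child.
  At yew: go right to daisy.
    At daisy: go left to lily.
      lily is a leaf — visit lily.
    At daisy: go right to plum.
      At plum: go left to elm.
        elm is a leaf — visit elm.
      At plum: go right to cedar.
        At cedar: no left child.
        At cedar: go right to ash.
          At ash: go left to fir.
            fir is a leaf — visit fir.
          At ash: no right child.
          Visit ash.
        Visit cedar.
      Visit plum.
    Visit daisy.
  Visit yew.
At reed: no right child.
Visit reed.
Full post-order sequence: lily, elm, fir, ash, cedar, plum, daisy, yew, reed.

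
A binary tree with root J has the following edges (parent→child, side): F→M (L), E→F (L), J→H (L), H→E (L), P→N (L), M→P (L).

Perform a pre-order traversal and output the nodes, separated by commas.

Pre-order visits the node, then its left subtree, then its right subtree.
Visit J.
At J: go left to H.
  Visit H.
  At H: go left to E.
    Visit E.
    At E: go left to F.
      Visit F.
      At F: go left to M.
        Visit M.
        At M: go left to P.
          Visit P.
          At P: go left to N.
            N is a leaf — visit N.
          At P: no right child.
        At M: no right child.
      At F: no right child.
    At E: no right child.
  At H: no right child.
At J: no right child.

J, H, E, F, M, P, N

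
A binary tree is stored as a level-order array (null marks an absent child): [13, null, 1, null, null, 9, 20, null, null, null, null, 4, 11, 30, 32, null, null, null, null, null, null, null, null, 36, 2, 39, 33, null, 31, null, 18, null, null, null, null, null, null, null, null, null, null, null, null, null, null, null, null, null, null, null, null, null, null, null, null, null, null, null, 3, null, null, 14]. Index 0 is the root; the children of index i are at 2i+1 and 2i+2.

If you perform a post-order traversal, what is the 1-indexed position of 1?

Post-order visits the left subtree, then the right subtree, then the node.
At 13: no left child.
At 13: go right to 1.
  At 1: go left to 9.
    At 9: go left to 4.
      At 4: go left to 36.
        36 is a leaf — visit 36.
      At 4: go right to 2.
        2 is a leaf — visit 2.
      Visit 4.
    At 9: go right to 11.
      At 11: go left to 39.
        39 is a leaf — visit 39.
      At 11: go right to 33.
        33 is a leaf — visit 33.
      Visit 11.
    Visit 9.
  At 1: go right to 20.
    At 20: go left to 30.
      At 30: no left child.
      At 30: go right to 31.
        At 31: no left child.
        At 31: go right to 3.
          3 is a leaf — visit 3.
        Visit 31.
      Visit 30.
    At 20: go right to 32.
      At 32: no left child.
      At 32: go right to 18.
        At 18: go left to 14.
          14 is a leaf — visit 14.
        At 18: no right child.
        Visit 18.
      Visit 32.
    Visit 20.
  Visit 1.
Visit 13.
Full post-order sequence: 36, 2, 4, 39, 33, 11, 9, 3, 31, 30, 14, 18, 32, 20, 1, 13.

15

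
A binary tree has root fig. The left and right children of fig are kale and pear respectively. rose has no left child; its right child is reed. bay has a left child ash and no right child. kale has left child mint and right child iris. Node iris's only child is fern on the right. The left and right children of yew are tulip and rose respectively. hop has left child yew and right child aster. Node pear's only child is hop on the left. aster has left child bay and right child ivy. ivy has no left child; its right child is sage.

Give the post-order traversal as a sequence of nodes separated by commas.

Post-order visits the left subtree, then the right subtree, then the node.
At fig: go left to kale.
  At kale: go left to mint.
    mint is a leaf — visit mint.
  At kale: go right to iris.
    At iris: no left child.
    At iris: go right to fern.
      fern is a leaf — visit fern.
    Visit iris.
  Visit kale.
At fig: go right to pear.
  At pear: go left to hop.
    At hop: go left to yew.
      At yew: go left to tulip.
        tulip is a leaf — visit tulip.
      At yew: go right to rose.
        At rose: no left child.
        At rose: go right to reed.
          reed is a leaf — visit reed.
        Visit rose.
      Visit yew.
    At hop: go right to aster.
      At aster: go left to bay.
        At bay: go left to ash.
          ash is a leaf — visit ash.
        At bay: no right child.
        Visit bay.
      At aster: go right to ivy.
        At ivy: no left child.
        At ivy: go right to sage.
          sage is a leaf — visit sage.
        Visit ivy.
      Visit aster.
    Visit hop.
  At pear: no right child.
  Visit pear.
Visit fig.

mint, fern, iris, kale, tulip, reed, rose, yew, ash, bay, sage, ivy, aster, hop, pear, fig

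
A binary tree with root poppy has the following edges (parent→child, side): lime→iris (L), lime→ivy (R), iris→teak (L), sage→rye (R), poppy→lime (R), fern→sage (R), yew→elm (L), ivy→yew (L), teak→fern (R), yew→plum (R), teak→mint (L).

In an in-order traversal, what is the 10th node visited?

In-order visits the left subtree, then the node, then the right subtree.
At poppy: no left child.
Visit poppy.
At poppy: go right to lime.
  At lime: go left to iris.
    At iris: go left to teak.
      At teak: go left to mint.
        mint is a leaf — visit mint.
      Visit teak.
      At teak: go right to fern.
        At fern: no left child.
        Visit fern.
        At fern: go right to sage.
          At sage: no left child.
          Visit sage.
          At sage: go right to rye.
            rye is a leaf — visit rye.
    Visit iris.
    At iris: no right child.
  Visit lime.
  At lime: go right to ivy.
    At ivy: go left to yew.
      At yew: go left to elm.
        elm is a leaf — visit elm.
      Visit yew.
      At yew: go right to plum.
        plum is a leaf — visit plum.
    Visit ivy.
    At ivy: no right child.
Full in-order sequence: poppy, mint, teak, fern, sage, rye, iris, lime, elm, yew, plum, ivy.

yew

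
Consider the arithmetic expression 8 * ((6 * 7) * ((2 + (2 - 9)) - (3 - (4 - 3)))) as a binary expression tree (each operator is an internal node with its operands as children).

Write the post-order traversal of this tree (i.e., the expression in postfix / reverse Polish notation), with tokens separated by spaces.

Post-order on an expression tree gives postfix notation: for each operator, emit left operand, right operand, then the operator.

8 6 7 * 2 2 9 - + 3 4 3 - - - * *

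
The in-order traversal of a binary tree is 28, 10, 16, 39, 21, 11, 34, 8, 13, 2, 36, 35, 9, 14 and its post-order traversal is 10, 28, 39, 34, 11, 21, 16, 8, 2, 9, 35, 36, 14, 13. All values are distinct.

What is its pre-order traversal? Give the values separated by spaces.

13 8 16 28 10 21 39 11 34 14 36 2 35 9

The last element of post-order is the root; it splits in-order into left and right subtrees.
Root 13: left subtree has 8 nodes {28, 10, 16, 39, 21, 11, 34, 8}, right has 5 {2, 36, 35, 9, 14}.
  Root 8: left subtree has 7 nodes {28, 10, 16, 39, 21, 11, 34}, right has 0 { }.
    Root 16: left subtree has 2 nodes {28, 10}, right has 4 {39, 21, 11, 34}.
      Root 28: left subtree has 0 nodes { }, right has 1 {10}.
      Root 21: left subtree has 1 node {39}, right has 2 {11, 34}.
        Root 11: left subtree has 0 nodes { }, right has 1 {34}.
  Root 14: left subtree has 4 nodes {2, 36, 35, 9}, right has 0 { }.
    Root 36: left subtree has 1 node {2}, right has 2 {35, 9}.
      Root 35: left subtree has 0 nodes { }, right has 1 {9}.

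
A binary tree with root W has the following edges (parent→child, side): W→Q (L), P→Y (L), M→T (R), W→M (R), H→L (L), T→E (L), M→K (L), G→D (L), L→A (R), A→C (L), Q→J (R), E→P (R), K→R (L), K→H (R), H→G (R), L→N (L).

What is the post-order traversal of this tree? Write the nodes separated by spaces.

Post-order visits the left subtree, then the right subtree, then the node.
At W: go left to Q.
  At Q: no left child.
  At Q: go right to J.
    J is a leaf — visit J.
  Visit Q.
At W: go right to M.
  At M: go left to K.
    At K: go left to R.
      R is a leaf — visit R.
    At K: go right to H.
      At H: go left to L.
        At L: go left to N.
          N is a leaf — visit N.
        At L: go right to A.
          At A: go left to C.
            C is a leaf — visit C.
          At A: no right child.
          Visit A.
        Visit L.
      At H: go right to G.
        At G: go left to D.
          D is a leaf — visit D.
        At G: no right child.
        Visit G.
      Visit H.
    Visit K.
  At M: go right to T.
    At T: go left to E.
      At E: no left child.
      At E: go right to P.
        At P: go left to Y.
          Y is a leaf — visit Y.
        At P: no right child.
        Visit P.
      Visit E.
    At T: no right child.
    Visit T.
  Visit M.
Visit W.

J Q R N C A L D G H K Y P E T M W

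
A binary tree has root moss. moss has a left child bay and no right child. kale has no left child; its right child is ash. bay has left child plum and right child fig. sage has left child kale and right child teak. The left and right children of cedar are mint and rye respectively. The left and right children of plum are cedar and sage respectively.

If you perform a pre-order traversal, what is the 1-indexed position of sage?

7

Pre-order visits the node, then its left subtree, then its right subtree.
Visit moss.
At moss: go left to bay.
  Visit bay.
  At bay: go left to plum.
    Visit plum.
    At plum: go left to cedar.
      Visit cedar.
      At cedar: go left to mint.
        mint is a leaf — visit mint.
      At cedar: go right to rye.
        rye is a leaf — visit rye.
    At plum: go right to sage.
      Visit sage.
      At sage: go left to kale.
        Visit kale.
        At kale: no left child.
        At kale: go right to ash.
          ash is a leaf — visit ash.
      At sage: go right to teak.
        teak is a leaf — visit teak.
  At bay: go right to fig.
    fig is a leaf — visit fig.
At moss: no right child.
Full pre-order sequence: moss, bay, plum, cedar, mint, rye, sage, kale, ash, teak, fig.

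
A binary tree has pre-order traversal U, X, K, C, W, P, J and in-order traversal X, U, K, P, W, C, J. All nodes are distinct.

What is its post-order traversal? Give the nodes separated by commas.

X, P, W, J, C, K, U

The first element of pre-order is the root; it splits in-order into left and right subtrees.
Root U: left subtree has 1 node {X}, right has 5 {K, P, W, C, J}.
  Root K: left subtree has 0 nodes { }, right has 4 {P, W, C, J}.
    Root C: left subtree has 2 nodes {P, W}, right has 1 {J}.
      Root W: left subtree has 1 node {P}, right has 0 { }.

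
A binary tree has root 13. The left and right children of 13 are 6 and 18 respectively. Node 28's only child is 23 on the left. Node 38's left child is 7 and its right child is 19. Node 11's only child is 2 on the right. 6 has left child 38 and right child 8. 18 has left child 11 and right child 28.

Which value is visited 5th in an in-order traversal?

In-order visits the left subtree, then the node, then the right subtree.
At 13: go left to 6.
  At 6: go left to 38.
    At 38: go left to 7.
      7 is a leaf — visit 7.
    Visit 38.
    At 38: go right to 19.
      19 is a leaf — visit 19.
  Visit 6.
  At 6: go right to 8.
    8 is a leaf — visit 8.
Visit 13.
At 13: go right to 18.
  At 18: go left to 11.
    At 11: no left child.
    Visit 11.
    At 11: go right to 2.
      2 is a leaf — visit 2.
  Visit 18.
  At 18: go right to 28.
    At 28: go left to 23.
      23 is a leaf — visit 23.
    Visit 28.
    At 28: no right child.
Full in-order sequence: 7, 38, 19, 6, 8, 13, 11, 2, 18, 23, 28.

8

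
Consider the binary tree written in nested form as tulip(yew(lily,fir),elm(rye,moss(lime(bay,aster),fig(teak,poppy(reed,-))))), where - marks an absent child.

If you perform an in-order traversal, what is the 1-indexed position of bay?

7

In-order visits the left subtree, then the node, then the right subtree.
At tulip: go left to yew.
  At yew: go left to lily.
    lily is a leaf — visit lily.
  Visit yew.
  At yew: go right to fir.
    fir is a leaf — visit fir.
Visit tulip.
At tulip: go right to elm.
  At elm: go left to rye.
    rye is a leaf — visit rye.
  Visit elm.
  At elm: go right to moss.
    At moss: go left to lime.
      At lime: go left to bay.
        bay is a leaf — visit bay.
      Visit lime.
      At lime: go right to aster.
        aster is a leaf — visit aster.
    Visit moss.
    At moss: go right to fig.
      At fig: go left to teak.
        teak is a leaf — visit teak.
      Visit fig.
      At fig: go right to poppy.
        At poppy: go left to reed.
          reed is a leaf — visit reed.
        Visit poppy.
        At poppy: no right child.
Full in-order sequence: lily, yew, fir, tulip, rye, elm, bay, lime, aster, moss, teak, fig, reed, poppy.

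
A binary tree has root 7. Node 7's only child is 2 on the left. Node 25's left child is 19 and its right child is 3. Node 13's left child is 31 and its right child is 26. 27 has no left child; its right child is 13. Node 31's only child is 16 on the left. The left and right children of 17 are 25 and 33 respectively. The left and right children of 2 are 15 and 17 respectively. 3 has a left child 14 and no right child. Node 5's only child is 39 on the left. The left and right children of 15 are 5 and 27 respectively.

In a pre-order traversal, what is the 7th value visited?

Pre-order visits the node, then its left subtree, then its right subtree.
Visit 7.
At 7: go left to 2.
  Visit 2.
  At 2: go left to 15.
    Visit 15.
    At 15: go left to 5.
      Visit 5.
      At 5: go left to 39.
        39 is a leaf — visit 39.
      At 5: no right child.
    At 15: go right to 27.
      Visit 27.
      At 27: no left child.
      At 27: go right to 13.
        Visit 13.
        At 13: go left to 31.
          Visit 31.
          At 31: go left to 16.
            16 is a leaf — visit 16.
          At 31: no right child.
        At 13: go right to 26.
          26 is a leaf — visit 26.
  At 2: go right to 17.
    Visit 17.
    At 17: go left to 25.
      Visit 25.
      At 25: go left to 19.
        19 is a leaf — visit 19.
      At 25: go right to 3.
        Visit 3.
        At 3: go left to 14.
          14 is a leaf — visit 14.
        At 3: no right child.
    At 17: go right to 33.
      33 is a leaf — visit 33.
At 7: no right child.
Full pre-order sequence: 7, 2, 15, 5, 39, 27, 13, 31, 16, 26, 17, 25, 19, 3, 14, 33.

13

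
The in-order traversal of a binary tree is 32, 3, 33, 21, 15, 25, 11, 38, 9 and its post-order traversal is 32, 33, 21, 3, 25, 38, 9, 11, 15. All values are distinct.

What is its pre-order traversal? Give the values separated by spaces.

15 3 32 21 33 11 25 9 38

The last element of post-order is the root; it splits in-order into left and right subtrees.
Root 15: left subtree has 4 nodes {32, 3, 33, 21}, right has 4 {25, 11, 38, 9}.
  Root 3: left subtree has 1 node {32}, right has 2 {33, 21}.
    Root 21: left subtree has 1 node {33}, right has 0 { }.
  Root 11: left subtree has 1 node {25}, right has 2 {38, 9}.
    Root 9: left subtree has 1 node {38}, right has 0 { }.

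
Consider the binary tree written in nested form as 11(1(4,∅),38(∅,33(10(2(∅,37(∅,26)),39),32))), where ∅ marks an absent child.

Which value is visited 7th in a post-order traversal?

Post-order visits the left subtree, then the right subtree, then the node.
At 11: go left to 1.
  At 1: go left to 4.
    4 is a leaf — visit 4.
  At 1: no right child.
  Visit 1.
At 11: go right to 38.
  At 38: no left child.
  At 38: go right to 33.
    At 33: go left to 10.
      At 10: go left to 2.
        At 2: no left child.
        At 2: go right to 37.
          At 37: no left child.
          At 37: go right to 26.
            26 is a leaf — visit 26.
          Visit 37.
        Visit 2.
      At 10: go right to 39.
        39 is a leaf — visit 39.
      Visit 10.
    At 33: go right to 32.
      32 is a leaf — visit 32.
    Visit 33.
  Visit 38.
Visit 11.
Full post-order sequence: 4, 1, 26, 37, 2, 39, 10, 32, 33, 38, 11.

10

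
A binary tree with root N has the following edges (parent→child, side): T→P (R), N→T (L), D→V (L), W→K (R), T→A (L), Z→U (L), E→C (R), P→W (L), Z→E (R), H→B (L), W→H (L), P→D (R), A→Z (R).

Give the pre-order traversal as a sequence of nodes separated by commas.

N, T, A, Z, U, E, C, P, W, H, B, K, D, V

Pre-order visits the node, then its left subtree, then its right subtree.
Visit N.
At N: go left to T.
  Visit T.
  At T: go left to A.
    Visit A.
    At A: no left child.
    At A: go right to Z.
      Visit Z.
      At Z: go left to U.
        U is a leaf — visit U.
      At Z: go right to E.
        Visit E.
        At E: no left child.
        At E: go right to C.
          C is a leaf — visit C.
  At T: go right to P.
    Visit P.
    At P: go left to W.
      Visit W.
      At W: go left to H.
        Visit H.
        At H: go left to B.
          B is a leaf — visit B.
        At H: no right child.
      At W: go right to K.
        K is a leaf — visit K.
    At P: go right to D.
      Visit D.
      At D: go left to V.
        V is a leaf — visit V.
      At D: no right child.
At N: no right child.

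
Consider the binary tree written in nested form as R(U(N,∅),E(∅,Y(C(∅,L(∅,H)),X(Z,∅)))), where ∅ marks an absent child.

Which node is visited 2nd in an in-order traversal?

U

In-order visits the left subtree, then the node, then the right subtree.
At R: go left to U.
  At U: go left to N.
    N is a leaf — visit N.
  Visit U.
  At U: no right child.
Visit R.
At R: go right to E.
  At E: no left child.
  Visit E.
  At E: go right to Y.
    At Y: go left to C.
      At C: no left child.
      Visit C.
      At C: go right to L.
        At L: no left child.
        Visit L.
        At L: go right to H.
          H is a leaf — visit H.
    Visit Y.
    At Y: go right to X.
      At X: go left to Z.
        Z is a leaf — visit Z.
      Visit X.
      At X: no right child.
Full in-order sequence: N, U, R, E, C, L, H, Y, Z, X.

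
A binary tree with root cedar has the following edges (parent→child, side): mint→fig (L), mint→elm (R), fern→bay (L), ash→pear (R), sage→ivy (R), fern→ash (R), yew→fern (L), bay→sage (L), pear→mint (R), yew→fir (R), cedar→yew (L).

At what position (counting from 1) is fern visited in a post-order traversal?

Post-order visits the left subtree, then the right subtree, then the node.
At cedar: go left to yew.
  At yew: go left to fern.
    At fern: go left to bay.
      At bay: go left to sage.
        At sage: no left child.
        At sage: go right to ivy.
          ivy is a leaf — visit ivy.
        Visit sage.
      At bay: no right child.
      Visit bay.
    At fern: go right to ash.
      At ash: no left child.
      At ash: go right to pear.
        At pear: no left child.
        At pear: go right to mint.
          At mint: go left to fig.
            fig is a leaf — visit fig.
          At mint: go right to elm.
            elm is a leaf — visit elm.
          Visit mint.
        Visit pear.
      Visit ash.
    Visit fern.
  At yew: go right to fir.
    fir is a leaf — visit fir.
  Visit yew.
At cedar: no right child.
Visit cedar.
Full post-order sequence: ivy, sage, bay, fig, elm, mint, pear, ash, fern, fir, yew, cedar.

9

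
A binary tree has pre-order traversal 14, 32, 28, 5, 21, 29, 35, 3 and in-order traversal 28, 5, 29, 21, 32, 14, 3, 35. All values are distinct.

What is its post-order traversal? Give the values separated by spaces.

29 21 5 28 32 3 35 14

The first element of pre-order is the root; it splits in-order into left and right subtrees.
Root 14: left subtree has 5 nodes {28, 5, 29, 21, 32}, right has 2 {3, 35}.
  Root 32: left subtree has 4 nodes {28, 5, 29, 21}, right has 0 { }.
    Root 28: left subtree has 0 nodes { }, right has 3 {5, 29, 21}.
      Root 5: left subtree has 0 nodes { }, right has 2 {29, 21}.
        Root 21: left subtree has 1 node {29}, right has 0 { }.
  Root 35: left subtree has 1 node {3}, right has 0 { }.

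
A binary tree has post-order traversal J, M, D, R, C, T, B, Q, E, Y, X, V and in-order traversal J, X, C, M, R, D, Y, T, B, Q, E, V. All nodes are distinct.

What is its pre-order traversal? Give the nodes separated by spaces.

V X J Y C R M D E Q B T

The last element of post-order is the root; it splits in-order into left and right subtrees.
Root V: left subtree has 11 nodes {J, X, C, M, R, D, Y, T, B, Q, E}, right has 0 { }.
  Root X: left subtree has 1 node {J}, right has 9 {C, M, R, D, Y, T, B, Q, E}.
    Root Y: left subtree has 4 nodes {C, M, R, D}, right has 4 {T, B, Q, E}.
      Root C: left subtree has 0 nodes { }, right has 3 {M, R, D}.
        Root R: left subtree has 1 node {M}, right has 1 {D}.
      Root E: left subtree has 3 nodes {T, B, Q}, right has 0 { }.
        Root Q: left subtree has 2 nodes {T, B}, right has 0 { }.
          Root B: left subtree has 1 node {T}, right has 0 { }.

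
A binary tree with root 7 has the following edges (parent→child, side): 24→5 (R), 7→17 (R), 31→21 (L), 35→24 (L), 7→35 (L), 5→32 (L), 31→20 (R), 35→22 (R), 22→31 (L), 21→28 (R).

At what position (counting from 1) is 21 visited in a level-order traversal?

9

Level-order visits nodes level by level from the root, left to right within each level.
Level 0: 7
Level 1: 35, 17
Level 2: 24, 22
Level 3: 5, 31
Level 4: 32, 21, 20
Level 5: 28
Full level-order sequence: 7, 35, 17, 24, 22, 5, 31, 32, 21, 20, 28.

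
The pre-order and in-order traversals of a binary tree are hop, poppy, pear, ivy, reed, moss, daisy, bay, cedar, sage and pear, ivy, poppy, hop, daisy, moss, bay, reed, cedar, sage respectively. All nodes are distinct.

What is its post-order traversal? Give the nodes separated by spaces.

The first element of pre-order is the root; it splits in-order into left and right subtrees.
Root hop: left subtree has 3 nodes {pear, ivy, poppy}, right has 6 {daisy, moss, bay, reed, cedar, sage}.
  Root poppy: left subtree has 2 nodes {pear, ivy}, right has 0 { }.
    Root pear: left subtree has 0 nodes { }, right has 1 {ivy}.
  Root reed: left subtree has 3 nodes {daisy, moss, bay}, right has 2 {cedar, sage}.
    Root moss: left subtree has 1 node {daisy}, right has 1 {bay}.
    Root cedar: left subtree has 0 nodes { }, right has 1 {sage}.

ivy pear poppy daisy bay moss sage cedar reed hop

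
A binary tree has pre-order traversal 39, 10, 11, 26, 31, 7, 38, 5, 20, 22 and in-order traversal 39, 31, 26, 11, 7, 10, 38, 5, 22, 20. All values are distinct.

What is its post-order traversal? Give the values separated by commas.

31, 26, 7, 11, 22, 20, 5, 38, 10, 39

The first element of pre-order is the root; it splits in-order into left and right subtrees.
Root 39: left subtree has 0 nodes { }, right has 9 {31, 26, 11, 7, 10, 38, 5, 22, 20}.
  Root 10: left subtree has 4 nodes {31, 26, 11, 7}, right has 4 {38, 5, 22, 20}.
    Root 11: left subtree has 2 nodes {31, 26}, right has 1 {7}.
      Root 26: left subtree has 1 node {31}, right has 0 { }.
    Root 38: left subtree has 0 nodes { }, right has 3 {5, 22, 20}.
      Root 5: left subtree has 0 nodes { }, right has 2 {22, 20}.
        Root 20: left subtree has 1 node {22}, right has 0 { }.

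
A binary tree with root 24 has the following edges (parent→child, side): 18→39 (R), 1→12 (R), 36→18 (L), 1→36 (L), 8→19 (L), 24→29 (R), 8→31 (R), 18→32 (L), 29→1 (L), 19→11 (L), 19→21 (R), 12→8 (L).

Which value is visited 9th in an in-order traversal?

21

In-order visits the left subtree, then the node, then the right subtree.
At 24: no left child.
Visit 24.
At 24: go right to 29.
  At 29: go left to 1.
    At 1: go left to 36.
      At 36: go left to 18.
        At 18: go left to 32.
          32 is a leaf — visit 32.
        Visit 18.
        At 18: go right to 39.
          39 is a leaf — visit 39.
      Visit 36.
      At 36: no right child.
    Visit 1.
    At 1: go right to 12.
      At 12: go left to 8.
        At 8: go left to 19.
          At 19: go left to 11.
            11 is a leaf — visit 11.
          Visit 19.
          At 19: go right to 21.
            21 is a leaf — visit 21.
        Visit 8.
        At 8: go right to 31.
          31 is a leaf — visit 31.
      Visit 12.
      At 12: no right child.
  Visit 29.
  At 29: no right child.
Full in-order sequence: 24, 32, 18, 39, 36, 1, 11, 19, 21, 8, 31, 12, 29.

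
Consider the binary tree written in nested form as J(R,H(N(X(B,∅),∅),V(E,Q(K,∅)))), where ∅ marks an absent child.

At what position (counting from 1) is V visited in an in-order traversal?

8

In-order visits the left subtree, then the node, then the right subtree.
At J: go left to R.
  R is a leaf — visit R.
Visit J.
At J: go right to H.
  At H: go left to N.
    At N: go left to X.
      At X: go left to B.
        B is a leaf — visit B.
      Visit X.
      At X: no right child.
    Visit N.
    At N: no right child.
  Visit H.
  At H: go right to V.
    At V: go left to E.
      E is a leaf — visit E.
    Visit V.
    At V: go right to Q.
      At Q: go left to K.
        K is a leaf — visit K.
      Visit Q.
      At Q: no right child.
Full in-order sequence: R, J, B, X, N, H, E, V, K, Q.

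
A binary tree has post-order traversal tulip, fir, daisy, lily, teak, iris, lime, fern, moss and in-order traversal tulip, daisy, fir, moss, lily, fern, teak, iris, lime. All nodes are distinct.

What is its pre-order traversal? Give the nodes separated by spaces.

moss daisy tulip fir fern lily lime iris teak

The last element of post-order is the root; it splits in-order into left and right subtrees.
Root moss: left subtree has 3 nodes {tulip, daisy, fir}, right has 5 {lily, fern, teak, iris, lime}.
  Root daisy: left subtree has 1 node {tulip}, right has 1 {fir}.
  Root fern: left subtree has 1 node {lily}, right has 3 {teak, iris, lime}.
    Root lime: left subtree has 2 nodes {teak, iris}, right has 0 { }.
      Root iris: left subtree has 1 node {teak}, right has 0 { }.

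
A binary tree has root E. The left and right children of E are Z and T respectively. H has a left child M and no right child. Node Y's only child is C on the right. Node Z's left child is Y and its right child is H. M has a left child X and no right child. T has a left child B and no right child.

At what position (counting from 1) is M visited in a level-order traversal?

8

Level-order visits nodes level by level from the root, left to right within each level.
Level 0: E
Level 1: Z, T
Level 2: Y, H, B
Level 3: C, M
Level 4: X
Full level-order sequence: E, Z, T, Y, H, B, C, M, X.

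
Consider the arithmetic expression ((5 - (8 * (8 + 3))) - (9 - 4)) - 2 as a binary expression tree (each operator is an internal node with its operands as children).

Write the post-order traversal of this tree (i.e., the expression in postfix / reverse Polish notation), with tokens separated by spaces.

5 8 8 3 + * - 9 4 - - 2 -

Post-order on an expression tree gives postfix notation: for each operator, emit left operand, right operand, then the operator.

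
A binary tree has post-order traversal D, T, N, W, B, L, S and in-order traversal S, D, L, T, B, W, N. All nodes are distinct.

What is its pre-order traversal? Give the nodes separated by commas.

S, L, D, B, T, W, N

The last element of post-order is the root; it splits in-order into left and right subtrees.
Root S: left subtree has 0 nodes { }, right has 6 {D, L, T, B, W, N}.
  Root L: left subtree has 1 node {D}, right has 4 {T, B, W, N}.
    Root B: left subtree has 1 node {T}, right has 2 {W, N}.
      Root W: left subtree has 0 nodes { }, right has 1 {N}.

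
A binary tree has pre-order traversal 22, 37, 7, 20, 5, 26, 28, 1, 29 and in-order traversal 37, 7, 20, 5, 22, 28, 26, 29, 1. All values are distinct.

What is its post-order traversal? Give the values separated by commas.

5, 20, 7, 37, 28, 29, 1, 26, 22

The first element of pre-order is the root; it splits in-order into left and right subtrees.
Root 22: left subtree has 4 nodes {37, 7, 20, 5}, right has 4 {28, 26, 29, 1}.
  Root 37: left subtree has 0 nodes { }, right has 3 {7, 20, 5}.
    Root 7: left subtree has 0 nodes { }, right has 2 {20, 5}.
      Root 20: left subtree has 0 nodes { }, right has 1 {5}.
  Root 26: left subtree has 1 node {28}, right has 2 {29, 1}.
    Root 1: left subtree has 1 node {29}, right has 0 { }.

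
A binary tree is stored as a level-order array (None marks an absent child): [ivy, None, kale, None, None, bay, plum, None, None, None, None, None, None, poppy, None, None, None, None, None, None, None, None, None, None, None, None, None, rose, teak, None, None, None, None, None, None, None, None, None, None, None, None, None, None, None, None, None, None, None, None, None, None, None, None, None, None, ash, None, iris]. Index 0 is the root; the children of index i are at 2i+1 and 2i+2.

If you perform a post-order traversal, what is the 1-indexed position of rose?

3

Post-order visits the left subtree, then the right subtree, then the node.
At ivy: no left child.
At ivy: go right to kale.
  At kale: go left to bay.
    bay is a leaf — visit bay.
  At kale: go right to plum.
    At plum: go left to poppy.
      At poppy: go left to rose.
        At rose: go left to ash.
          ash is a leaf — visit ash.
        At rose: no right child.
        Visit rose.
      At poppy: go right to teak.
        At teak: go left to iris.
          iris is a leaf — visit iris.
        At teak: no right child.
        Visit teak.
      Visit poppy.
    At plum: no right child.
    Visit plum.
  Visit kale.
Visit ivy.
Full post-order sequence: bay, ash, rose, iris, teak, poppy, plum, kale, ivy.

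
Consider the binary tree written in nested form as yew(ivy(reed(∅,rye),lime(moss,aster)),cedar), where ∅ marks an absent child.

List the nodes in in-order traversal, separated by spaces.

reed rye ivy moss lime aster yew cedar

In-order visits the left subtree, then the node, then the right subtree.
At yew: go left to ivy.
  At ivy: go left to reed.
    At reed: no left child.
    Visit reed.
    At reed: go right to rye.
      rye is a leaf — visit rye.
  Visit ivy.
  At ivy: go right to lime.
    At lime: go left to moss.
      moss is a leaf — visit moss.
    Visit lime.
    At lime: go right to aster.
      aster is a leaf — visit aster.
Visit yew.
At yew: go right to cedar.
  cedar is a leaf — visit cedar.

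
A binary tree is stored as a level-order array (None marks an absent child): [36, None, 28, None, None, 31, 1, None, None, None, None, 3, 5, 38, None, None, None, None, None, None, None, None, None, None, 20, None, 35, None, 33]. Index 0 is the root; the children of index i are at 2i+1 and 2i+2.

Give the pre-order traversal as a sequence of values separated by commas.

Pre-order visits the node, then its left subtree, then its right subtree.
Visit 36.
At 36: no left child.
At 36: go right to 28.
  Visit 28.
  At 28: go left to 31.
    Visit 31.
    At 31: go left to 3.
      Visit 3.
      At 3: no left child.
      At 3: go right to 20.
        20 is a leaf — visit 20.
    At 31: go right to 5.
      Visit 5.
      At 5: no left child.
      At 5: go right to 35.
        35 is a leaf — visit 35.
  At 28: go right to 1.
    Visit 1.
    At 1: go left to 38.
      Visit 38.
      At 38: no left child.
      At 38: go right to 33.
        33 is a leaf — visit 33.
    At 1: no right child.

36, 28, 31, 3, 20, 5, 35, 1, 38, 33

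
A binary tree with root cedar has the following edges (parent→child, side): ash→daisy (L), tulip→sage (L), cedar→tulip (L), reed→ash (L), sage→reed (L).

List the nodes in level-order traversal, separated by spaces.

Level-order visits nodes level by level from the root, left to right within each level.
Level 0: cedar
Level 1: tulip
Level 2: sage
Level 3: reed
Level 4: ash
Level 5: daisy

cedar tulip sage reed ash daisy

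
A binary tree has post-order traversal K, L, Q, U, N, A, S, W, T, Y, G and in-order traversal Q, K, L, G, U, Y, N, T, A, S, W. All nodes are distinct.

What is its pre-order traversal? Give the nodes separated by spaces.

G Q L K Y U T N W S A

The last element of post-order is the root; it splits in-order into left and right subtrees.
Root G: left subtree has 3 nodes {Q, K, L}, right has 7 {U, Y, N, T, A, S, W}.
  Root Q: left subtree has 0 nodes { }, right has 2 {K, L}.
    Root L: left subtree has 1 node {K}, right has 0 { }.
  Root Y: left subtree has 1 node {U}, right has 5 {N, T, A, S, W}.
    Root T: left subtree has 1 node {N}, right has 3 {A, S, W}.
      Root W: left subtree has 2 nodes {A, S}, right has 0 { }.
        Root S: left subtree has 1 node {A}, right has 0 { }.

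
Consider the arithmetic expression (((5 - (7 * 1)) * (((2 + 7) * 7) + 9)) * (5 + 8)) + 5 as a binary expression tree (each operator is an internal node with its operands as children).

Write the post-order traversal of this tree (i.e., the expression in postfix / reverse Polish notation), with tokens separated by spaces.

5 7 1 * - 2 7 + 7 * 9 + * 5 8 + * 5 +

Post-order on an expression tree gives postfix notation: for each operator, emit left operand, right operand, then the operator.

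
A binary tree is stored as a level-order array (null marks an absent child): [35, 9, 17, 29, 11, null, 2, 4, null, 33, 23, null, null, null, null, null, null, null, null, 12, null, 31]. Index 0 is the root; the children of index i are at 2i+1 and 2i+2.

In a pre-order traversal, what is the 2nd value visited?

Pre-order visits the node, then its left subtree, then its right subtree.
Visit 35.
At 35: go left to 9.
  Visit 9.
  At 9: go left to 29.
    Visit 29.
    At 29: go left to 4.
      4 is a leaf — visit 4.
    At 29: no right child.
  At 9: go right to 11.
    Visit 11.
    At 11: go left to 33.
      Visit 33.
      At 33: go left to 12.
        12 is a leaf — visit 12.
      At 33: no right child.
    At 11: go right to 23.
      Visit 23.
      At 23: go left to 31.
        31 is a leaf — visit 31.
      At 23: no right child.
At 35: go right to 17.
  Visit 17.
  At 17: no left child.
  At 17: go right to 2.
    2 is a leaf — visit 2.
Full pre-order sequence: 35, 9, 29, 4, 11, 33, 12, 23, 31, 17, 2.

9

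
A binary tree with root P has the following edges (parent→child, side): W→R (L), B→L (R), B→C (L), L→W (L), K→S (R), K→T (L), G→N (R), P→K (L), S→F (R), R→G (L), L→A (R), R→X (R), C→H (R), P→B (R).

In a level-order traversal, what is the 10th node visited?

W

Level-order visits nodes level by level from the root, left to right within each level.
Level 0: P
Level 1: K, B
Level 2: T, S, C, L
Level 3: F, H, W, A
Level 4: R
Level 5: G, X
Level 6: N
Full level-order sequence: P, K, B, T, S, C, L, F, H, W, A, R, G, X, N.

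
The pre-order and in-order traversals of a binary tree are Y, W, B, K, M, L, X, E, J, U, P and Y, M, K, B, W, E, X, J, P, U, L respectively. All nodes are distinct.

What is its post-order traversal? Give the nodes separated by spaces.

The first element of pre-order is the root; it splits in-order into left and right subtrees.
Root Y: left subtree has 0 nodes { }, right has 10 {M, K, B, W, E, X, J, P, U, L}.
  Root W: left subtree has 3 nodes {M, K, B}, right has 6 {E, X, J, P, U, L}.
    Root B: left subtree has 2 nodes {M, K}, right has 0 { }.
      Root K: left subtree has 1 node {M}, right has 0 { }.
    Root L: left subtree has 5 nodes {E, X, J, P, U}, right has 0 { }.
      Root X: left subtree has 1 node {E}, right has 3 {J, P, U}.
        Root J: left subtree has 0 nodes { }, right has 2 {P, U}.
          Root U: left subtree has 1 node {P}, right has 0 { }.

M K B E P U J X L W Y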